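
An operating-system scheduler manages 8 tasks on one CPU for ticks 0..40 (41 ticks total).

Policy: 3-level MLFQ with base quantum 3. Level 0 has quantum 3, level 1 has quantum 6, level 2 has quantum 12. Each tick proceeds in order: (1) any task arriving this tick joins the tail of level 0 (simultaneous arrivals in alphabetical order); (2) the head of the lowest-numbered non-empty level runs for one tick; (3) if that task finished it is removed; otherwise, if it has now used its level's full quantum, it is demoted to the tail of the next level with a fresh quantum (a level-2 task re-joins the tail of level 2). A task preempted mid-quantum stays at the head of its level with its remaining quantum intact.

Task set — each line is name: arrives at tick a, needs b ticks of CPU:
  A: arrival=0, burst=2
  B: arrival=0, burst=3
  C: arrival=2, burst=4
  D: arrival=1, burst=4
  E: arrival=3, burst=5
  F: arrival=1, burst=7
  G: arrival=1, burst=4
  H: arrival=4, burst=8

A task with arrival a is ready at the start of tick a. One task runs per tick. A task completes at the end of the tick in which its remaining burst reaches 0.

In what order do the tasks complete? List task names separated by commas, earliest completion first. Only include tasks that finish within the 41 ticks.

completion order = A, B, D, F, G, C, E, H

t=0: L0/L1/L2 = AB/-/- → run A
t=1: L0/L1/L2 = ABDFG/-/- → run A
t=2: L0/L1/L2 = BDFGC/-/- → run B
t=3: L0/L1/L2 = BDFGCE/-/- → run B
t=4: L0/L1/L2 = BDFGCEH/-/- → run B
t=5: L0/L1/L2 = DFGCEH/-/- → run D
t=6: L0/L1/L2 = DFGCEH/-/- → run D
t=7: L0/L1/L2 = DFGCEH/-/- → run D
t=8: L0/L1/L2 = FGCEH/D/- → run F
t=9: L0/L1/L2 = FGCEH/D/- → run F
t=10: L0/L1/L2 = FGCEH/D/- → run F
t=11: L0/L1/L2 = GCEH/DF/- → run G
t=12: L0/L1/L2 = GCEH/DF/- → run G
t=13: L0/L1/L2 = GCEH/DF/- → run G
t=14: L0/L1/L2 = CEH/DFG/- → run C
t=15: L0/L1/L2 = CEH/DFG/- → run C
t=16: L0/L1/L2 = CEH/DFG/- → run C
t=17: L0/L1/L2 = EH/DFGC/- → run E
t=18: L0/L1/L2 = EH/DFGC/- → run E
t=19: L0/L1/L2 = EH/DFGC/- → run E
t=20: L0/L1/L2 = H/DFGCE/- → run H
t=21: L0/L1/L2 = H/DFGCE/- → run H
t=22: L0/L1/L2 = H/DFGCE/- → run H
t=23: L0/L1/L2 = -/DFGCEH/- → run D
t=24: L0/L1/L2 = -/FGCEH/- → run F
t=25: L0/L1/L2 = -/FGCEH/- → run F
t=26: L0/L1/L2 = -/FGCEH/- → run F
t=27: L0/L1/L2 = -/FGCEH/- → run F
t=28: L0/L1/L2 = -/GCEH/- → run G
t=29: L0/L1/L2 = -/CEH/- → run C
t=30: L0/L1/L2 = -/EH/- → run E
t=31: L0/L1/L2 = -/EH/- → run E
t=32: L0/L1/L2 = -/H/- → run H
t=33: L0/L1/L2 = -/H/- → run H
t=34: L0/L1/L2 = -/H/- → run H
t=35: L0/L1/L2 = -/H/- → run H
t=36: L0/L1/L2 = -/H/- → run H
t=37: (idle)
t=38: (idle)
t=39: (idle)
t=40: (idle)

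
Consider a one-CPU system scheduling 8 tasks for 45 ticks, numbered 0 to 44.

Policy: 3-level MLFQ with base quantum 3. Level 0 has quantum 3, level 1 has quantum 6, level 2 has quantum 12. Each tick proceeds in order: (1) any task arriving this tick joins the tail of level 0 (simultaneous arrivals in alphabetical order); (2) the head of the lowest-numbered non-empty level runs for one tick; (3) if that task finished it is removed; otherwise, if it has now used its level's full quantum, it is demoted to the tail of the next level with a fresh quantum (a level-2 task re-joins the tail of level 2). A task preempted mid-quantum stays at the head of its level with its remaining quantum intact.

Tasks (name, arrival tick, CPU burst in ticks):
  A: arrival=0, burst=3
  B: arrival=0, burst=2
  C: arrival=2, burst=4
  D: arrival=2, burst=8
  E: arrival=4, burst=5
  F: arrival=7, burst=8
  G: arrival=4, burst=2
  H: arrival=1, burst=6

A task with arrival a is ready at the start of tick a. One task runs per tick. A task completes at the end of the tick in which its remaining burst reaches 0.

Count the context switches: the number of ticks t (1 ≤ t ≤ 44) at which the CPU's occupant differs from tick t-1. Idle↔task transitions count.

context switches = 13

t=0: L0/L1/L2 = AB/-/- → run A
t=1: L0/L1/L2 = ABH/-/- → run A
t=2: L0/L1/L2 = ABHCD/-/- → run A
t=3: L0/L1/L2 = BHCD/-/- → run B
t=4: L0/L1/L2 = BHCDEG/-/- → run B
t=5: L0/L1/L2 = HCDEG/-/- → run H
t=6: L0/L1/L2 = HCDEG/-/- → run H
t=7: L0/L1/L2 = HCDEGF/-/- → run H
t=8: L0/L1/L2 = CDEGF/H/- → run C
t=9: L0/L1/L2 = CDEGF/H/- → run C
t=10: L0/L1/L2 = CDEGF/H/- → run C
t=11: L0/L1/L2 = DEGF/HC/- → run D
t=12: L0/L1/L2 = DEGF/HC/- → run D
t=13: L0/L1/L2 = DEGF/HC/- → run D
t=14: L0/L1/L2 = EGF/HCD/- → run E
t=15: L0/L1/L2 = EGF/HCD/- → run E
t=16: L0/L1/L2 = EGF/HCD/- → run E
t=17: L0/L1/L2 = GF/HCDE/- → run G
t=18: L0/L1/L2 = GF/HCDE/- → run G
t=19: L0/L1/L2 = F/HCDE/- → run F
t=20: L0/L1/L2 = F/HCDE/- → run F
t=21: L0/L1/L2 = F/HCDE/- → run F
t=22: L0/L1/L2 = -/HCDEF/- → run H
t=23: L0/L1/L2 = -/HCDEF/- → run H
t=24: L0/L1/L2 = -/HCDEF/- → run H
t=25: L0/L1/L2 = -/CDEF/- → run C
t=26: L0/L1/L2 = -/DEF/- → run D
t=27: L0/L1/L2 = -/DEF/- → run D
t=28: L0/L1/L2 = -/DEF/- → run D
t=29: L0/L1/L2 = -/DEF/- → run D
t=30: L0/L1/L2 = -/DEF/- → run D
t=31: L0/L1/L2 = -/EF/- → run E
t=32: L0/L1/L2 = -/EF/- → run E
t=33: L0/L1/L2 = -/F/- → run F
t=34: L0/L1/L2 = -/F/- → run F
t=35: L0/L1/L2 = -/F/- → run F
t=36: L0/L1/L2 = -/F/- → run F
t=37: L0/L1/L2 = -/F/- → run F
t=38: (idle)
t=39: (idle)
t=40: (idle)
t=41: (idle)
t=42: (idle)
t=43: (idle)
t=44: (idle)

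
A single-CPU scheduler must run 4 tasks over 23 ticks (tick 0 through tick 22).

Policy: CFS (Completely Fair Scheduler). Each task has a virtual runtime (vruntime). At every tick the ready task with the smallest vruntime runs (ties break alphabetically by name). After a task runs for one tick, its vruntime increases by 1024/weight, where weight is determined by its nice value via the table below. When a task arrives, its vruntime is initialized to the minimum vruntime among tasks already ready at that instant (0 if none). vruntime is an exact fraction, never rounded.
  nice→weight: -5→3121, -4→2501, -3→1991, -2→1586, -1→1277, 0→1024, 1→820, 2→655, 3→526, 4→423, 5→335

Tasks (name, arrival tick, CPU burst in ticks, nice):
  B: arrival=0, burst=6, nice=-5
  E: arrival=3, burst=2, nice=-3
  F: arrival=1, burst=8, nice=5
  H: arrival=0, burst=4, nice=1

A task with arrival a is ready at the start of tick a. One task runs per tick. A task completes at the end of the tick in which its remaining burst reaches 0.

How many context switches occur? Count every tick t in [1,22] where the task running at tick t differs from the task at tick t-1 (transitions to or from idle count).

t=0: vr[B=0 H=0] → run B
t=1: vr[B=1024/3121 F=0 H=0] → run F
t=2: vr[B=1024/3121 F=1024/335 H=0] → run H
t=3: vr[B=1024/3121 E=1024/3121 F=1024/335 H=256/205] → run B
t=4: vr[B=2048/3121 E=1024/3121 F=1024/335 H=256/205] → run E
t=5: vr[B=2048/3121 E=5234688/6213911 F=1024/335 H=256/205] → run B
t=6: vr[B=3072/3121 E=5234688/6213911 F=1024/335 H=256/205] → run E
t=7: vr[B=3072/3121 F=1024/335 H=256/205] → run B
t=8: vr[B=4096/3121 F=1024/335 H=256/205] → run H
t=9: vr[B=4096/3121 F=1024/335 H=512/205] → run B
t=10: vr[B=5120/3121 F=1024/335 H=512/205] → run B
t=11: vr[F=1024/335 H=512/205] → run H
t=12: vr[F=1024/335 H=768/205] → run F
t=13: vr[F=2048/335 H=768/205] → run H
t=14: vr[F=2048/335] → run F
t=15: vr[F=3072/335] → run F
t=16: vr[F=4096/335] → run F
t=17: vr[F=1024/67] → run F
t=18: vr[F=6144/335] → run F
t=19: vr[F=7168/335] → run F
t=20: (idle)
t=21: (idle)
t=22: (idle)

context switches = 14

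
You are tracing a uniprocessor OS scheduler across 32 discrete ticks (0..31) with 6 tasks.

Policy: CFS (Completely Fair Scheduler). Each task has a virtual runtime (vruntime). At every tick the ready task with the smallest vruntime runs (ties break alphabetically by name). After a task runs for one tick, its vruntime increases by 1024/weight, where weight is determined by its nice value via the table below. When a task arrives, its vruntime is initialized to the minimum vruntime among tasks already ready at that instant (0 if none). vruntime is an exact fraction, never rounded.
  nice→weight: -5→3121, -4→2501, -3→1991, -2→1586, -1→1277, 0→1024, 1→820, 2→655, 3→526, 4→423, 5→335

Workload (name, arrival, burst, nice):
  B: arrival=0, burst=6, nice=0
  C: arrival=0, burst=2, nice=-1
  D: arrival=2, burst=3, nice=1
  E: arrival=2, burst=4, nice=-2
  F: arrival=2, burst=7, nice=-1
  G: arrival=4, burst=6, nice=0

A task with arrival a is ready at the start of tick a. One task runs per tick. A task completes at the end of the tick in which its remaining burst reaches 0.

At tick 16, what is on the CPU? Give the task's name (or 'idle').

running at tick 16 = G

t=0: vr[B=0 C=0] → run B
t=1: vr[B=1 C=0] → run C
t=2: vr[B=1 C=1024/1277 D=1024/1277 E=1024/1277 F=1024/1277] → run C
t=3: vr[B=1 D=1024/1277 E=1024/1277 F=1024/1277] → run D
t=4: vr[B=1 D=536832/261785 E=1024/1277 F=1024/1277 G=1024/1277] → run E
t=5: vr[B=1 D=536832/261785 E=1465856/1012661 F=1024/1277 G=1024/1277] → run F
t=6: vr[B=1 D=536832/261785 E=1465856/1012661 F=2048/1277 G=1024/1277] → run G
t=7: vr[B=1 D=536832/261785 E=1465856/1012661 F=2048/1277 G=2301/1277] → run B
t=8: vr[B=2 D=536832/261785 E=1465856/1012661 F=2048/1277 G=2301/1277] → run E
t=9: vr[B=2 D=536832/261785 E=2119680/1012661 F=2048/1277 G=2301/1277] → run F
t=10: vr[B=2 D=536832/261785 E=2119680/1012661 F=3072/1277 G=2301/1277] → run G
t=11: vr[B=2 D=536832/261785 E=2119680/1012661 F=3072/1277 G=3578/1277] → run B
t=12: vr[B=3 D=536832/261785 E=2119680/1012661 F=3072/1277 G=3578/1277] → run D
t=13: vr[B=3 D=863744/261785 E=2119680/1012661 F=3072/1277 G=3578/1277] → run E
t=14: vr[B=3 D=863744/261785 E=2773504/1012661 F=3072/1277 G=3578/1277] → run F
t=15: vr[B=3 D=863744/261785 E=2773504/1012661 F=4096/1277 G=3578/1277] → run E
t=16: vr[B=3 D=863744/261785 F=4096/1277 G=3578/1277] → run G
t=17: vr[B=3 D=863744/261785 F=4096/1277 G=4855/1277] → run B
t=18: vr[B=4 D=863744/261785 F=4096/1277 G=4855/1277] → run F
t=19: vr[B=4 D=863744/261785 F=5120/1277 G=4855/1277] → run D
t=20: vr[B=4 F=5120/1277 G=4855/1277] → run G
t=21: vr[B=4 F=5120/1277 G=6132/1277] → run B
t=22: vr[B=5 F=5120/1277 G=6132/1277] → run F
t=23: vr[B=5 F=6144/1277 G=6132/1277] → run G
t=24: vr[B=5 F=6144/1277 G=7409/1277] → run F
t=25: vr[B=5 F=7168/1277 G=7409/1277] → run B
t=26: vr[F=7168/1277 G=7409/1277] → run F
t=27: vr[G=7409/1277] → run G
t=28: (idle)
t=29: (idle)
t=30: (idle)
t=31: (idle)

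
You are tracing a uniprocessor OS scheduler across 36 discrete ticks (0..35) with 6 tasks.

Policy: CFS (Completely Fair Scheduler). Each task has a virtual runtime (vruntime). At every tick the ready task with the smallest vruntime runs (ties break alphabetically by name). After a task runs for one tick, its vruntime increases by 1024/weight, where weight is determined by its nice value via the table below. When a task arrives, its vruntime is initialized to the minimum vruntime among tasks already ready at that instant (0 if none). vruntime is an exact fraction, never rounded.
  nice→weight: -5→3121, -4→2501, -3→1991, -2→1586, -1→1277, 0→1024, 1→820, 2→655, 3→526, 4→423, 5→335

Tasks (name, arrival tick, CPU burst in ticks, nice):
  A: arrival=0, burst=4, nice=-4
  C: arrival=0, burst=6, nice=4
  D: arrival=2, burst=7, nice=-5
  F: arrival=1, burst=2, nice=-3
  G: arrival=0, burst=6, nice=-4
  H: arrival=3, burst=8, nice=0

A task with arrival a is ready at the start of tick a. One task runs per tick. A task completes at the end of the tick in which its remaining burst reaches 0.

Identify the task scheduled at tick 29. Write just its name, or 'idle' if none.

running at tick 29 = H

t=0: vr[A=0 C=0 G=0] → run A
t=1: vr[A=1024/2501 C=0 F=0 G=0] → run C
t=2: vr[A=1024/2501 C=1024/423 D=0 F=0 G=0] → run D
t=3: vr[A=1024/2501 C=1024/423 D=1024/3121 F=0 G=0 H=0] → run F
t=4: vr[A=1024/2501 C=1024/423 D=1024/3121 F=1024/1991 G=0 H=0] → run G
t=5: vr[A=1024/2501 C=1024/423 D=1024/3121 F=1024/1991 G=1024/2501 H=0] → run H
t=6: vr[A=1024/2501 C=1024/423 D=1024/3121 F=1024/1991 G=1024/2501 H=1] → run D
t=7: vr[A=1024/2501 C=1024/423 D=2048/3121 F=1024/1991 G=1024/2501 H=1] → run A
t=8: vr[A=2048/2501 C=1024/423 D=2048/3121 F=1024/1991 G=1024/2501 H=1] → run G
t=9: vr[A=2048/2501 C=1024/423 D=2048/3121 F=1024/1991 G=2048/2501 H=1] → run F
t=10: vr[A=2048/2501 C=1024/423 D=2048/3121 G=2048/2501 H=1] → run D
t=11: vr[A=2048/2501 C=1024/423 D=3072/3121 G=2048/2501 H=1] → run A
t=12: vr[A=3072/2501 C=1024/423 D=3072/3121 G=2048/2501 H=1] → run G
t=13: vr[A=3072/2501 C=1024/423 D=3072/3121 G=3072/2501 H=1] → run D
t=14: vr[A=3072/2501 C=1024/423 D=4096/3121 G=3072/2501 H=1] → run H
t=15: vr[A=3072/2501 C=1024/423 D=4096/3121 G=3072/2501 H=2] → run A
t=16: vr[C=1024/423 D=4096/3121 G=3072/2501 H=2] → run G
t=17: vr[C=1024/423 D=4096/3121 G=4096/2501 H=2] → run D
t=18: vr[C=1024/423 D=5120/3121 G=4096/2501 H=2] → run G
t=19: vr[C=1024/423 D=5120/3121 G=5120/2501 H=2] → run D
t=20: vr[C=1024/423 D=6144/3121 G=5120/2501 H=2] → run D
t=21: vr[C=1024/423 G=5120/2501 H=2] → run H
t=22: vr[C=1024/423 G=5120/2501 H=3] → run G
t=23: vr[C=1024/423 H=3] → run C
t=24: vr[C=2048/423 H=3] → run H
t=25: vr[C=2048/423 H=4] → run H
t=26: vr[C=2048/423 H=5] → run C
t=27: vr[C=1024/141 H=5] → run H
t=28: vr[C=1024/141 H=6] → run H
t=29: vr[C=1024/141 H=7] → run H
t=30: vr[C=1024/141] → run C
t=31: vr[C=4096/423] → run C
t=32: vr[C=5120/423] → run C
t=33: (idle)
t=34: (idle)
t=35: (idle)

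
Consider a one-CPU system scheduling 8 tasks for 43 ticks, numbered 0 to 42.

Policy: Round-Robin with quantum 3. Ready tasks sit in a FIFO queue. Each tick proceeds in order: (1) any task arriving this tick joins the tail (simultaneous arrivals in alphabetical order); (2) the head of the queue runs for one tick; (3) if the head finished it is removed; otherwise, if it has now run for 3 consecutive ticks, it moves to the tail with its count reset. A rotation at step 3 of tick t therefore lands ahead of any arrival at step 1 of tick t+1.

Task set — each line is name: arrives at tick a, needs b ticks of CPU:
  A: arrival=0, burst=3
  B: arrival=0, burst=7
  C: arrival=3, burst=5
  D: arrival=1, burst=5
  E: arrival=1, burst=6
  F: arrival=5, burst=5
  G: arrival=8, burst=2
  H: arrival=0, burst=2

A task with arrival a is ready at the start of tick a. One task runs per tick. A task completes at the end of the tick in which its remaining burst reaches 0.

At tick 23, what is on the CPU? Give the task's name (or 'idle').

running at tick 23 = G

t=0: queue=[A,B,H] q_used=0 → run A
t=1: queue=[A,B,H,D,E] q_used=1 → run A
t=2: queue=[A,B,H,D,E] q_used=2 → run A
t=3: queue=[B,H,D,E,C] q_used=0 → run B
t=4: queue=[B,H,D,E,C] q_used=1 → run B
t=5: queue=[B,H,D,E,C,F] q_used=2 → run B
t=6: queue=[H,D,E,C,F,B] q_used=0 → run H
t=7: queue=[H,D,E,C,F,B] q_used=1 → run H
t=8: queue=[D,E,C,F,B,G] q_used=0 → run D
t=9: queue=[D,E,C,F,B,G] q_used=1 → run D
t=10: queue=[D,E,C,F,B,G] q_used=2 → run D
t=11: queue=[E,C,F,B,G,D] q_used=0 → run E
t=12: queue=[E,C,F,B,G,D] q_used=1 → run E
t=13: queue=[E,C,F,B,G,D] q_used=2 → run E
t=14: queue=[C,F,B,G,D,E] q_used=0 → run C
t=15: queue=[C,F,B,G,D,E] q_used=1 → run C
t=16: queue=[C,F,B,G,D,E] q_used=2 → run C
t=17: queue=[F,B,G,D,E,C] q_used=0 → run F
t=18: queue=[F,B,G,D,E,C] q_used=1 → run F
t=19: queue=[F,B,G,D,E,C] q_used=2 → run F
t=20: queue=[B,G,D,E,C,F] q_used=0 → run B
t=21: queue=[B,G,D,E,C,F] q_used=1 → run B
t=22: queue=[B,G,D,E,C,F] q_used=2 → run B
t=23: queue=[G,D,E,C,F,B] q_used=0 → run G
t=24: queue=[G,D,E,C,F,B] q_used=1 → run G
t=25: queue=[D,E,C,F,B] q_used=0 → run D
t=26: queue=[D,E,C,F,B] q_used=1 → run D
t=27: queue=[E,C,F,B] q_used=0 → run E
t=28: queue=[E,C,F,B] q_used=1 → run E
t=29: queue=[E,C,F,B] q_used=2 → run E
t=30: queue=[C,F,B] q_used=0 → run C
t=31: queue=[C,F,B] q_used=1 → run C
t=32: queue=[F,B] q_used=0 → run F
t=33: queue=[F,B] q_used=1 → run F
t=34: queue=[B] q_used=0 → run B
t=35: (idle)
t=36: (idle)
t=37: (idle)
t=38: (idle)
t=39: (idle)
t=40: (idle)
t=41: (idle)
t=42: (idle)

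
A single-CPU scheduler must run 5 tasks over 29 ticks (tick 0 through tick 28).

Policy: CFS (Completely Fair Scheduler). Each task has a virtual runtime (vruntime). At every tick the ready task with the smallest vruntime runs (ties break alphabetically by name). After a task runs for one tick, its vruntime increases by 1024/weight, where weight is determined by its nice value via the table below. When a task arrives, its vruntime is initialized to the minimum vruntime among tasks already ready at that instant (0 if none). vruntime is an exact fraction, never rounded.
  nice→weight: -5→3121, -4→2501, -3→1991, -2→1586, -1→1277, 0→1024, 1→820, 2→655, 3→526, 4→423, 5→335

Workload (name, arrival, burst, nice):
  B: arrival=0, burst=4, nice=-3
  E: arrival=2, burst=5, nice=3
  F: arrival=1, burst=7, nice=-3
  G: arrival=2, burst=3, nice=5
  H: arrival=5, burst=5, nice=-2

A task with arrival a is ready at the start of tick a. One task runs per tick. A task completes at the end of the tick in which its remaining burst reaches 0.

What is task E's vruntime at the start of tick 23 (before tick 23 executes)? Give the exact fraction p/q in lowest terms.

t=0: vr[B=0] → run B
t=1: vr[B=1024/1991 F=1024/1991] → run B
t=2: vr[B=2048/1991 E=1024/1991 F=1024/1991 G=1024/1991] → run E
t=3: vr[B=2048/1991 E=1288704/523633 F=1024/1991 G=1024/1991] → run F
t=4: vr[B=2048/1991 E=1288704/523633 F=2048/1991 G=1024/1991] → run G
t=5: vr[B=2048/1991 E=1288704/523633 F=2048/1991 G=2381824/666985 H=2048/1991] → run B
t=6: vr[B=3072/1991 E=1288704/523633 F=2048/1991 G=2381824/666985 H=2048/1991] → run F
t=7: vr[B=3072/1991 E=1288704/523633 F=3072/1991 G=2381824/666985 H=2048/1991] → run H
t=8: vr[B=3072/1991 E=1288704/523633 F=3072/1991 G=2381824/666985 H=2643456/1578863] → run B
t=9: vr[E=1288704/523633 F=3072/1991 G=2381824/666985 H=2643456/1578863] → run F
t=10: vr[E=1288704/523633 F=4096/1991 G=2381824/666985 H=2643456/1578863] → run H
t=11: vr[E=1288704/523633 F=4096/1991 G=2381824/666985 H=3662848/1578863] → run F
t=12: vr[E=1288704/523633 F=5120/1991 G=2381824/666985 H=3662848/1578863] → run H
t=13: vr[E=1288704/523633 F=5120/1991 G=2381824/666985 H=4682240/1578863] → run E
t=14: vr[E=2308096/523633 F=5120/1991 G=2381824/666985 H=4682240/1578863] → run F
t=15: vr[E=2308096/523633 F=6144/1991 G=2381824/666985 H=4682240/1578863] → run H
t=16: vr[E=2308096/523633 F=6144/1991 G=2381824/666985 H=5701632/1578863] → run F
t=17: vr[E=2308096/523633 F=7168/1991 G=2381824/666985 H=5701632/1578863] → run G
t=18: vr[E=2308096/523633 F=7168/1991 G=4420608/666985 H=5701632/1578863] → run F
t=19: vr[E=2308096/523633 G=4420608/666985 H=5701632/1578863] → run H
t=20: vr[E=2308096/523633 G=4420608/666985] → run E
t=21: vr[E=3327488/523633 G=4420608/666985] → run E
t=22: vr[E=4346880/523633 G=4420608/666985] → run G
t=23: vr[E=4346880/523633] → run E
t=24: (idle)
t=25: (idle)
t=26: (idle)
t=27: (idle)
t=28: (idle)

vruntime(E, start of tick 23) = 4346880/523633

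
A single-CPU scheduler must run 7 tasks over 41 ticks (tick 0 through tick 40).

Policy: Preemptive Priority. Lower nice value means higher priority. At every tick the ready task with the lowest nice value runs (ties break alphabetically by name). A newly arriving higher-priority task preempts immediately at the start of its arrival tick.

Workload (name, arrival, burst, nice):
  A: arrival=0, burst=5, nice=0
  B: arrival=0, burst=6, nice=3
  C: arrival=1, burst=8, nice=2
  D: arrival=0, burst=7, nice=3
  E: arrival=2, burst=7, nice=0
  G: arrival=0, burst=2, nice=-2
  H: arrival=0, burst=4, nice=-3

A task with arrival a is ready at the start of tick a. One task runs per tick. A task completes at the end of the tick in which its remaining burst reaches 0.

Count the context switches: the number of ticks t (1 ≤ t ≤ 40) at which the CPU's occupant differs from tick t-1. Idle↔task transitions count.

t=0: ready={A,B,D,G,H} → run H
t=1: ready={A,B,C,D,G,H} → run H
t=2: ready={A,B,C,D,E,G,H} → run H
t=3: ready={A,B,C,D,E,G,H} → run H
t=4: ready={A,B,C,D,E,G} → run G
t=5: ready={A,B,C,D,E,G} → run G
t=6: ready={A,B,C,D,E} → run A
t=7: ready={A,B,C,D,E} → run A
t=8: ready={A,B,C,D,E} → run A
t=9: ready={A,B,C,D,E} → run A
t=10: ready={A,B,C,D,E} → run A
t=11: ready={B,C,D,E} → run E
t=12: ready={B,C,D,E} → run E
t=13: ready={B,C,D,E} → run E
t=14: ready={B,C,D,E} → run E
t=15: ready={B,C,D,E} → run E
t=16: ready={B,C,D,E} → run E
t=17: ready={B,C,D,E} → run E
t=18: ready={B,C,D} → run C
t=19: ready={B,C,D} → run C
t=20: ready={B,C,D} → run C
t=21: ready={B,C,D} → run C
t=22: ready={B,C,D} → run C
t=23: ready={B,C,D} → run C
t=24: ready={B,C,D} → run C
t=25: ready={B,C,D} → run C
t=26: ready={B,D} → run B
t=27: ready={B,D} → run B
t=28: ready={B,D} → run B
t=29: ready={B,D} → run B
t=30: ready={B,D} → run B
t=31: ready={B,D} → run B
t=32: ready={D} → run D
t=33: ready={D} → run D
t=34: ready={D} → run D
t=35: ready={D} → run D
t=36: ready={D} → run D
t=37: ready={D} → run D
t=38: ready={D} → run D
t=39: (idle)
t=40: (idle)

context switches = 7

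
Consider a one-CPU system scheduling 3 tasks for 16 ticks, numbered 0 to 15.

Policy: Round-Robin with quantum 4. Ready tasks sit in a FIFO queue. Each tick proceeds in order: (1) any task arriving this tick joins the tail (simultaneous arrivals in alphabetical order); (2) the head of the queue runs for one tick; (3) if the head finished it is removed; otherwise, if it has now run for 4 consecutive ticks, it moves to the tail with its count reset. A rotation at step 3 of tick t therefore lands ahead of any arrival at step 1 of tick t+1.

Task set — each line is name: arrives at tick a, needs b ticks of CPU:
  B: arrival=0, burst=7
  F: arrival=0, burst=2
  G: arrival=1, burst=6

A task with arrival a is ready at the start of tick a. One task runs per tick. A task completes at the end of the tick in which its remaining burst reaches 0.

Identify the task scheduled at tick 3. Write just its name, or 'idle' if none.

running at tick 3 = B

t=0: queue=[B,F] q_used=0 → run B
t=1: queue=[B,F,G] q_used=1 → run B
t=2: queue=[B,F,G] q_used=2 → run B
t=3: queue=[B,F,G] q_used=3 → run B
t=4: queue=[F,G,B] q_used=0 → run F
t=5: queue=[F,G,B] q_used=1 → run F
t=6: queue=[G,B] q_used=0 → run G
t=7: queue=[G,B] q_used=1 → run G
t=8: queue=[G,B] q_used=2 → run G
t=9: queue=[G,B] q_used=3 → run G
t=10: queue=[B,G] q_used=0 → run B
t=11: queue=[B,G] q_used=1 → run B
t=12: queue=[B,G] q_used=2 → run B
t=13: queue=[G] q_used=0 → run G
t=14: queue=[G] q_used=1 → run G
t=15: (idle)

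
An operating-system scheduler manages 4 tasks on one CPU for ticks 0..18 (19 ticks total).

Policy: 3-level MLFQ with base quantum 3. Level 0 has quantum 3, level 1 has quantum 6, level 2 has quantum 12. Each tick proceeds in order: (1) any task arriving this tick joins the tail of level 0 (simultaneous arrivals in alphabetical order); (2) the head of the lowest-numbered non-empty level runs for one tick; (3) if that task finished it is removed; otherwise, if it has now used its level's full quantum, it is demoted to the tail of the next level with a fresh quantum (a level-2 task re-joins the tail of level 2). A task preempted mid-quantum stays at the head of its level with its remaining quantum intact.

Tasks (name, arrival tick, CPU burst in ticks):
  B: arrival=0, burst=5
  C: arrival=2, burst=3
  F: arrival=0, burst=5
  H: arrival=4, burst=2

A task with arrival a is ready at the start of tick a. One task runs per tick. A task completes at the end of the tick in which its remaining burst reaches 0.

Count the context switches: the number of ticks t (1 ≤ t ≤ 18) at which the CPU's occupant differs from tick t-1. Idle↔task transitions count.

t=0: L0/L1/L2 = BF/-/- → run B
t=1: L0/L1/L2 = BF/-/- → run B
t=2: L0/L1/L2 = BFC/-/- → run B
t=3: L0/L1/L2 = FC/B/- → run F
t=4: L0/L1/L2 = FCH/B/- → run F
t=5: L0/L1/L2 = FCH/B/- → run F
t=6: L0/L1/L2 = CH/BF/- → run C
t=7: L0/L1/L2 = CH/BF/- → run C
t=8: L0/L1/L2 = CH/BF/- → run C
t=9: L0/L1/L2 = H/BF/- → run H
t=10: L0/L1/L2 = H/BF/- → run H
t=11: L0/L1/L2 = -/BF/- → run B
t=12: L0/L1/L2 = -/BF/- → run B
t=13: L0/L1/L2 = -/F/- → run F
t=14: L0/L1/L2 = -/F/- → run F
t=15: (idle)
t=16: (idle)
t=17: (idle)
t=18: (idle)

context switches = 6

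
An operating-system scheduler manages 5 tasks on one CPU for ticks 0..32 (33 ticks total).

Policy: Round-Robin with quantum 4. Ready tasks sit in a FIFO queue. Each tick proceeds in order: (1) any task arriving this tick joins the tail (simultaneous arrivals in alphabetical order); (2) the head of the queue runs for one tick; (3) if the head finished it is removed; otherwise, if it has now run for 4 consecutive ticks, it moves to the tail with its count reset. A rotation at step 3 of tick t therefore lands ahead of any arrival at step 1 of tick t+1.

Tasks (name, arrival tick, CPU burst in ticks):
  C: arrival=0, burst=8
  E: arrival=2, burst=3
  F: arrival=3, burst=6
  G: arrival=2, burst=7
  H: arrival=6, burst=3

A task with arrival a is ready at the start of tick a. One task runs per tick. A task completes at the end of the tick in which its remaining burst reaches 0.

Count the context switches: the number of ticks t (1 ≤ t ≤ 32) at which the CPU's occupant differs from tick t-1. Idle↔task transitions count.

t=0: queue=[C] q_used=0 → run C
t=1: queue=[C] q_used=1 → run C
t=2: queue=[C,E,G] q_used=2 → run C
t=3: queue=[C,E,G,F] q_used=3 → run C
t=4: queue=[E,G,F,C] q_used=0 → run E
t=5: queue=[E,G,F,C] q_used=1 → run E
t=6: queue=[E,G,F,C,H] q_used=2 → run E
t=7: queue=[G,F,C,H] q_used=0 → run G
t=8: queue=[G,F,C,H] q_used=1 → run G
t=9: queue=[G,F,C,H] q_used=2 → run G
t=10: queue=[G,F,C,H] q_used=3 → run G
t=11: queue=[F,C,H,G] q_used=0 → run F
t=12: queue=[F,C,H,G] q_used=1 → run F
t=13: queue=[F,C,H,G] q_used=2 → run F
t=14: queue=[F,C,H,G] q_used=3 → run F
t=15: queue=[C,H,G,F] q_used=0 → run C
t=16: queue=[C,H,G,F] q_used=1 → run C
t=17: queue=[C,H,G,F] q_used=2 → run C
t=18: queue=[C,H,G,F] q_used=3 → run C
t=19: queue=[H,G,F] q_used=0 → run H
t=20: queue=[H,G,F] q_used=1 → run H
t=21: queue=[H,G,F] q_used=2 → run H
t=22: queue=[G,F] q_used=0 → run G
t=23: queue=[G,F] q_used=1 → run G
t=24: queue=[G,F] q_used=2 → run G
t=25: queue=[F] q_used=0 → run F
t=26: queue=[F] q_used=1 → run F
t=27: (idle)
t=28: (idle)
t=29: (idle)
t=30: (idle)
t=31: (idle)
t=32: (idle)

context switches = 8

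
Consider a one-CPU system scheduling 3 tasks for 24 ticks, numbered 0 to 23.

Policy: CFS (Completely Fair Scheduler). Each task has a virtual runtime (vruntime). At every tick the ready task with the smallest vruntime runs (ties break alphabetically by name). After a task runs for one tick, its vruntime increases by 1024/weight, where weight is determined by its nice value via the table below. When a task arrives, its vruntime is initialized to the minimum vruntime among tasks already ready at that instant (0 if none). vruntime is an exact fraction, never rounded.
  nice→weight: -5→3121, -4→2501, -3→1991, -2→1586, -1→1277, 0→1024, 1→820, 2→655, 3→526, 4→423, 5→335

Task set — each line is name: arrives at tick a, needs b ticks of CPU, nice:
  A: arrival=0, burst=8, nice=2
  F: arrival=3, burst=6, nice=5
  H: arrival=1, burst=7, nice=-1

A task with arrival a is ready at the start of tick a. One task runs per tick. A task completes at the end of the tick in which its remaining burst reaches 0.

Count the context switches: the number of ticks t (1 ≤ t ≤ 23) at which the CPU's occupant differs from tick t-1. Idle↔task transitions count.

t=0: vr[A=0] → run A
t=1: vr[A=1024/655 H=1024/655] → run A
t=2: vr[A=2048/655 H=1024/655] → run H
t=3: vr[A=2048/655 F=1978368/836435 H=1978368/836435] → run F
t=4: vr[A=2048/655 F=303852544/56041145 H=1978368/836435] → run H
t=5: vr[A=2048/655 F=303852544/56041145 H=2649088/836435] → run A
t=6: vr[A=3072/655 F=303852544/56041145 H=2649088/836435] → run H
t=7: vr[A=3072/655 F=303852544/56041145 H=3319808/836435] → run H
t=8: vr[A=3072/655 F=303852544/56041145 H=3990528/836435] → run A
t=9: vr[A=4096/655 F=303852544/56041145 H=3990528/836435] → run H
t=10: vr[A=4096/655 F=303852544/56041145 H=4661248/836435] → run F
t=11: vr[A=4096/655 F=475154432/56041145 H=4661248/836435] → run H
t=12: vr[A=4096/655 F=475154432/56041145 H=5331968/836435] → run A
t=13: vr[A=1024/131 F=475154432/56041145 H=5331968/836435] → run H
t=14: vr[A=1024/131 F=475154432/56041145] → run A
t=15: vr[A=6144/655 F=475154432/56041145] → run F
t=16: vr[A=6144/655 F=129291264/11208229] → run A
t=17: vr[A=7168/655 F=129291264/11208229] → run A
t=18: vr[F=129291264/11208229] → run F
t=19: vr[F=817758208/56041145] → run F
t=20: vr[F=989060096/56041145] → run F
t=21: (idle)
t=22: (idle)
t=23: (idle)

context switches = 16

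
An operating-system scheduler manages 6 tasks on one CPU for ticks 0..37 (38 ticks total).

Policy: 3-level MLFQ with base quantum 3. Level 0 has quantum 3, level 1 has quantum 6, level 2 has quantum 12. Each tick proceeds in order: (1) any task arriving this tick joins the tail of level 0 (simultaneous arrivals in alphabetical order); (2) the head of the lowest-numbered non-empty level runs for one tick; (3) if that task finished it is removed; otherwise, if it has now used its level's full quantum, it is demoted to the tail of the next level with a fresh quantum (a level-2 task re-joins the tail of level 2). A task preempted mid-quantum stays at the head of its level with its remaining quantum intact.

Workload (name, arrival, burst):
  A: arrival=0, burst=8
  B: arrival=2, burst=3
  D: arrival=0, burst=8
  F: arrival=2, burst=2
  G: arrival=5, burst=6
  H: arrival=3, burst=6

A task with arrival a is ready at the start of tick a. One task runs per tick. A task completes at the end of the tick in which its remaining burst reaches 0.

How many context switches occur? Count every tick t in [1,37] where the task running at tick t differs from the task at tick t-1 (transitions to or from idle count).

context switches = 10

t=0: L0/L1/L2 = AD/-/- → run A
t=1: L0/L1/L2 = AD/-/- → run A
t=2: L0/L1/L2 = ADBF/-/- → run A
t=3: L0/L1/L2 = DBFH/A/- → run D
t=4: L0/L1/L2 = DBFH/A/- → run D
t=5: L0/L1/L2 = DBFHG/A/- → run D
t=6: L0/L1/L2 = BFHG/AD/- → run B
t=7: L0/L1/L2 = BFHG/AD/- → run B
t=8: L0/L1/L2 = BFHG/AD/- → run B
t=9: L0/L1/L2 = FHG/AD/- → run F
t=10: L0/L1/L2 = FHG/AD/- → run F
t=11: L0/L1/L2 = HG/AD/- → run H
t=12: L0/L1/L2 = HG/AD/- → run H
t=13: L0/L1/L2 = HG/AD/- → run H
t=14: L0/L1/L2 = G/ADH/- → run G
t=15: L0/L1/L2 = G/ADH/- → run G
t=16: L0/L1/L2 = G/ADH/- → run G
t=17: L0/L1/L2 = -/ADHG/- → run A
t=18: L0/L1/L2 = -/ADHG/- → run A
t=19: L0/L1/L2 = -/ADHG/- → run A
t=20: L0/L1/L2 = -/ADHG/- → run A
t=21: L0/L1/L2 = -/ADHG/- → run A
t=22: L0/L1/L2 = -/DHG/- → run D
t=23: L0/L1/L2 = -/DHG/- → run D
t=24: L0/L1/L2 = -/DHG/- → run D
t=25: L0/L1/L2 = -/DHG/- → run D
t=26: L0/L1/L2 = -/DHG/- → run D
t=27: L0/L1/L2 = -/HG/- → run H
t=28: L0/L1/L2 = -/HG/- → run H
t=29: L0/L1/L2 = -/HG/- → run H
t=30: L0/L1/L2 = -/G/- → run G
t=31: L0/L1/L2 = -/G/- → run G
t=32: L0/L1/L2 = -/G/- → run G
t=33: (idle)
t=34: (idle)
t=35: (idle)
t=36: (idle)
t=37: (idle)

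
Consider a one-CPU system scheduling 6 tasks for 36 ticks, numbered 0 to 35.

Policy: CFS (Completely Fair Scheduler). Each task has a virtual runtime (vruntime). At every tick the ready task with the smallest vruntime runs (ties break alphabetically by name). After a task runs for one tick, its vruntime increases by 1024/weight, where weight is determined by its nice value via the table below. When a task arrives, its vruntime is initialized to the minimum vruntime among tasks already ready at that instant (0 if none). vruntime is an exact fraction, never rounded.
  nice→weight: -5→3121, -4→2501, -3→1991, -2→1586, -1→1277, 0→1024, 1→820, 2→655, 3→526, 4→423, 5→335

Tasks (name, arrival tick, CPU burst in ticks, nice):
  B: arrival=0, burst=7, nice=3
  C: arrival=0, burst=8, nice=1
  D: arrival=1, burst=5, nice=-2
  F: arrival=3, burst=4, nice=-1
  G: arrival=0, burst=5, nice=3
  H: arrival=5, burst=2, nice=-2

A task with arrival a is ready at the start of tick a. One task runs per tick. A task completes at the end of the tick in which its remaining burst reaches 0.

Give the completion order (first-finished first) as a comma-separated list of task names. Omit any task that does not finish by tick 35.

t=0: vr[B=0 C=0 G=0] → run B
t=1: vr[B=512/263 C=0 D=0 G=0] → run C
t=2: vr[B=512/263 C=256/205 D=0 G=0] → run D
t=3: vr[B=512/263 C=256/205 D=512/793 F=0 G=0] → run F
t=4: vr[B=512/263 C=256/205 D=512/793 F=1024/1277 G=0] → run G
t=5: vr[B=512/263 C=256/205 D=512/793 F=1024/1277 G=512/263 H=512/793] → run D
t=6: vr[B=512/263 C=256/205 D=1024/793 F=1024/1277 G=512/263 H=512/793] → run H
t=7: vr[B=512/263 C=256/205 D=1024/793 F=1024/1277 G=512/263 H=1024/793] → run F
t=8: vr[B=512/263 C=256/205 D=1024/793 F=2048/1277 G=512/263 H=1024/793] → run C
t=9: vr[B=512/263 C=512/205 D=1024/793 F=2048/1277 G=512/263 H=1024/793] → run D
t=10: vr[B=512/263 C=512/205 D=1536/793 F=2048/1277 G=512/263 H=1024/793] → run H
t=11: vr[B=512/263 C=512/205 D=1536/793 F=2048/1277 G=512/263] → run F
t=12: vr[B=512/263 C=512/205 D=1536/793 F=3072/1277 G=512/263] → run D
t=13: vr[B=512/263 C=512/205 D=2048/793 F=3072/1277 G=512/263] → run B
t=14: vr[B=1024/263 C=512/205 D=2048/793 F=3072/1277 G=512/263] → run G
t=15: vr[B=1024/263 C=512/205 D=2048/793 F=3072/1277 G=1024/263] → run F
t=16: vr[B=1024/263 C=512/205 D=2048/793 G=1024/263] → run C
t=17: vr[B=1024/263 C=768/205 D=2048/793 G=1024/263] → run D
t=18: vr[B=1024/263 C=768/205 G=1024/263] → run C
t=19: vr[B=1024/263 C=1024/205 G=1024/263] → run B
t=20: vr[B=1536/263 C=1024/205 G=1024/263] → run G
t=21: vr[B=1536/263 C=1024/205 G=1536/263] → run C
t=22: vr[B=1536/263 C=256/41 G=1536/263] → run B
t=23: vr[B=2048/263 C=256/41 G=1536/263] → run G
t=24: vr[B=2048/263 C=256/41 G=2048/263] → run C
t=25: vr[B=2048/263 C=1536/205 G=2048/263] → run C
t=26: vr[B=2048/263 C=1792/205 G=2048/263] → run B
t=27: vr[B=2560/263 C=1792/205 G=2048/263] → run G
t=28: vr[B=2560/263 C=1792/205] → run C
t=29: vr[B=2560/263] → run B
t=30: vr[B=3072/263] → run B
t=31: (idle)
t=32: (idle)
t=33: (idle)
t=34: (idle)
t=35: (idle)

completion order = H, F, D, G, C, B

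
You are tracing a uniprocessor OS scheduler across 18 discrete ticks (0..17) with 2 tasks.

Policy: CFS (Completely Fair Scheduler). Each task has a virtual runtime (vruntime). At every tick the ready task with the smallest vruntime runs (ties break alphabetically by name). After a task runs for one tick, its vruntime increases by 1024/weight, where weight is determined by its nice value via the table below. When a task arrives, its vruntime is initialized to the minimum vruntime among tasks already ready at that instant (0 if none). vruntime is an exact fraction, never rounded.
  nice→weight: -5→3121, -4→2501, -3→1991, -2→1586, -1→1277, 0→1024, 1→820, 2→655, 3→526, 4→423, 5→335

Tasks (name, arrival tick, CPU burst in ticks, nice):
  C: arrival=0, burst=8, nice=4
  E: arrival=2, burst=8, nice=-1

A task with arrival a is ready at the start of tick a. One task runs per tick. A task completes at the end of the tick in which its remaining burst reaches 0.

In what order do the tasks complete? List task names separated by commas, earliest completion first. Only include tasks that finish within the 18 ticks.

completion order = E, C

t=0: vr[C=0] → run C
t=1: vr[C=1024/423] → run C
t=2: vr[C=2048/423 E=2048/423] → run C
t=3: vr[C=1024/141 E=2048/423] → run E
t=4: vr[C=1024/141 E=3048448/540171] → run E
t=5: vr[C=1024/141 E=3481600/540171] → run E
t=6: vr[C=1024/141 E=3914752/540171] → run E
t=7: vr[C=1024/141 E=4347904/540171] → run C
t=8: vr[C=4096/423 E=4347904/540171] → run E
t=9: vr[C=4096/423 E=4781056/540171] → run E
t=10: vr[C=4096/423 E=5214208/540171] → run E
t=11: vr[C=4096/423 E=5647360/540171] → run C
t=12: vr[C=5120/423 E=5647360/540171] → run E
t=13: vr[C=5120/423] → run C
t=14: vr[C=2048/141] → run C
t=15: vr[C=7168/423] → run C
t=16: (idle)
t=17: (idle)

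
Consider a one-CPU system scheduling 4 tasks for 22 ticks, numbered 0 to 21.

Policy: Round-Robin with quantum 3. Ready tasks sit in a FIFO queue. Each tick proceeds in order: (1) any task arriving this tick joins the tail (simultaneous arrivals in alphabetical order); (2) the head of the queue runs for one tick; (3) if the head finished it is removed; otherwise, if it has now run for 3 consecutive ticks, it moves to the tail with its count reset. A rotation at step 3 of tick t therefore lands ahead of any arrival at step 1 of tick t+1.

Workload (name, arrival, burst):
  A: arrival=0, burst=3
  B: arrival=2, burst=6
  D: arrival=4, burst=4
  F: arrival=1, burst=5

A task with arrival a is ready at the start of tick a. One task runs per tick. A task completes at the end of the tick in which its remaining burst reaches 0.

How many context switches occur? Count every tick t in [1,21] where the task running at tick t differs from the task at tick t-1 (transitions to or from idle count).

context switches = 7

t=0: queue=[A] q_used=0 → run A
t=1: queue=[A,F] q_used=1 → run A
t=2: queue=[A,F,B] q_used=2 → run A
t=3: queue=[F,B] q_used=0 → run F
t=4: queue=[F,B,D] q_used=1 → run F
t=5: queue=[F,B,D] q_used=2 → run F
t=6: queue=[B,D,F] q_used=0 → run B
t=7: queue=[B,D,F] q_used=1 → run B
t=8: queue=[B,D,F] q_used=2 → run B
t=9: queue=[D,F,B] q_used=0 → run D
t=10: queue=[D,F,B] q_used=1 → run D
t=11: queue=[D,F,B] q_used=2 → run D
t=12: queue=[F,B,D] q_used=0 → run F
t=13: queue=[F,B,D] q_used=1 → run F
t=14: queue=[B,D] q_used=0 → run B
t=15: queue=[B,D] q_used=1 → run B
t=16: queue=[B,D] q_used=2 → run B
t=17: queue=[D] q_used=0 → run D
t=18: (idle)
t=19: (idle)
t=20: (idle)
t=21: (idle)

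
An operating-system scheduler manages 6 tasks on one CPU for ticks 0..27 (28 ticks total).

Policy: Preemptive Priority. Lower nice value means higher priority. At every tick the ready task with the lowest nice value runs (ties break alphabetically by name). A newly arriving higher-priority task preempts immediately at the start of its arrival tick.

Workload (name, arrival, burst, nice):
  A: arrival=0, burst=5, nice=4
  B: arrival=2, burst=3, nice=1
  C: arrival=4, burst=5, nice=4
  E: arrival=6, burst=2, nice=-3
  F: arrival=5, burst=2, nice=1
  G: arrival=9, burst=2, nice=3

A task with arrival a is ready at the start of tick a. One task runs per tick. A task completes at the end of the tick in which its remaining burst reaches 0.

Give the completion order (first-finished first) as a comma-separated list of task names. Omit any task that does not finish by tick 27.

completion order = B, E, F, G, A, C

t=0: ready={A} → run A
t=1: ready={A} → run A
t=2: ready={A,B} → run B
t=3: ready={A,B} → run B
t=4: ready={A,B,C} → run B
t=5: ready={A,C,F} → run F
t=6: ready={A,C,E,F} → run E
t=7: ready={A,C,E,F} → run E
t=8: ready={A,C,F} → run F
t=9: ready={A,C,G} → run G
t=10: ready={A,C,G} → run G
t=11: ready={A,C} → run A
t=12: ready={A,C} → run A
t=13: ready={A,C} → run A
t=14: ready={C} → run C
t=15: ready={C} → run C
t=16: ready={C} → run C
t=17: ready={C} → run C
t=18: ready={C} → run C
t=19: (idle)
t=20: (idle)
t=21: (idle)
t=22: (idle)
t=23: (idle)
t=24: (idle)
t=25: (idle)
t=26: (idle)
t=27: (idle)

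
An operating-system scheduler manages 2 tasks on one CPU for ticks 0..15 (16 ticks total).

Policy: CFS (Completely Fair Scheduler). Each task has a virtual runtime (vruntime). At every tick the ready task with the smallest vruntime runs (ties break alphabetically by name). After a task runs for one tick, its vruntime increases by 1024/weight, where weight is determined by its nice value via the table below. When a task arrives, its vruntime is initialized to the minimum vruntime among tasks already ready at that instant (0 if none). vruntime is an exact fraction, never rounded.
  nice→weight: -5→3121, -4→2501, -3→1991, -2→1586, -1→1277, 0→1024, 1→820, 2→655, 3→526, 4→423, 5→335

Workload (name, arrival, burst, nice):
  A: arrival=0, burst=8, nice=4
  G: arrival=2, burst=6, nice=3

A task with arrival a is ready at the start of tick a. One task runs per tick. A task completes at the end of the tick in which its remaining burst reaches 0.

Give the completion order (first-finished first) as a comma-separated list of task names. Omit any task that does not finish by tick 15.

completion order = G, A

t=0: vr[A=0] → run A
t=1: vr[A=1024/423] → run A
t=2: vr[A=2048/423 G=2048/423] → run A
t=3: vr[A=1024/141 G=2048/423] → run G
t=4: vr[A=1024/141 G=755200/111249] → run G
t=5: vr[A=1024/141 G=971776/111249] → run A
t=6: vr[A=4096/423 G=971776/111249] → run G
t=7: vr[A=4096/423 G=1188352/111249] → run A
t=8: vr[A=5120/423 G=1188352/111249] → run G
t=9: vr[A=5120/423 G=1404928/111249] → run A
t=10: vr[A=2048/141 G=1404928/111249] → run G
t=11: vr[A=2048/141 G=1621504/111249] → run A
t=12: vr[A=7168/423 G=1621504/111249] → run G
t=13: vr[A=7168/423] → run A
t=14: (idle)
t=15: (idle)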